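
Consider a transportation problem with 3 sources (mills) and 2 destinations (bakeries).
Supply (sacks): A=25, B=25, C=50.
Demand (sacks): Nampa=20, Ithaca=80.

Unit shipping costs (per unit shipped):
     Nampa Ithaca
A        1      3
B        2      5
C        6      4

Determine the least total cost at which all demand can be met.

An optimal shipping plan:
  A to Ithaca: 25 × 3 = 75
  B to Nampa: 20 × 2 = 40
  B to Ithaca: 5 × 5 = 25
  C to Ithaca: 50 × 4 = 200
Total = 75 + 40 + 25 + 200 = 340.
(Supply check: A ships 25; B ships 25; C ships 50.)

340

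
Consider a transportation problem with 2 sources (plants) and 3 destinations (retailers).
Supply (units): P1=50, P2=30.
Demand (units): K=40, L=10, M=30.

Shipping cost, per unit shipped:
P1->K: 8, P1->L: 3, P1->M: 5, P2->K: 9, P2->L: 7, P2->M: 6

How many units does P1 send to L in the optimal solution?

The minimum-cost plan:
  P1 to K: 10 units
  P1 to L: 10 units
  P1 to M: 30 units
  P2 to K: 30 units
Total cost = 530.
So P1→L carries 10 units.

10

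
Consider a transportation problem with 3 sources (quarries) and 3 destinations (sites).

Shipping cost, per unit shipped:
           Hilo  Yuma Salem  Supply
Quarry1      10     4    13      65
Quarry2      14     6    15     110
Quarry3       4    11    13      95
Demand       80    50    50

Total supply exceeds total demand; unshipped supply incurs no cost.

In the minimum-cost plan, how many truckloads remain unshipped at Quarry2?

90

Minimum-cost shipments:
  Quarry1–Yuma: 50 × 4 = 200
  Quarry1–Salem: 15 × 13 = 195
  Quarry2–Salem: 20 × 15 = 300
  Quarry3–Hilo: 80 × 4 = 320
  Quarry3–Salem: 15 × 13 = 195
Total cost = 1210.
Quarry2 ships 20 of its 110, leaving 90.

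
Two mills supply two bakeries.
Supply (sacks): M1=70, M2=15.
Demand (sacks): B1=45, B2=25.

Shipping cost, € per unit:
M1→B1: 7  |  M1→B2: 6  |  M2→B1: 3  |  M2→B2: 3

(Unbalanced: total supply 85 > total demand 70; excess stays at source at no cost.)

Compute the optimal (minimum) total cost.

405

One minimum-cost allocation:
  M1→B1: 30 × €7 = €210
  M1→B2: 25 × €6 = €150
  M2→B1: 15 × €3 = €45
Total = 210 + 150 + 45 = €405.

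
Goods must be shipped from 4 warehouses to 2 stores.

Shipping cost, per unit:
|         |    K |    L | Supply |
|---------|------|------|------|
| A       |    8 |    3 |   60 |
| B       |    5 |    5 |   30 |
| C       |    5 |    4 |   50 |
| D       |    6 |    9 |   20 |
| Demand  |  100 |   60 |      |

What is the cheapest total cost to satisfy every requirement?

700

Optimal allocation:
  A→L: 60 × 3 = 180
  B→K: 30 × 5 = 150
  C→K: 50 × 5 = 250
  D→K: 20 × 6 = 120
Total = 180 + 150 + 250 + 120 = 700.
(Supply check: A ships 60; B ships 30; C ships 50; D ships 20.)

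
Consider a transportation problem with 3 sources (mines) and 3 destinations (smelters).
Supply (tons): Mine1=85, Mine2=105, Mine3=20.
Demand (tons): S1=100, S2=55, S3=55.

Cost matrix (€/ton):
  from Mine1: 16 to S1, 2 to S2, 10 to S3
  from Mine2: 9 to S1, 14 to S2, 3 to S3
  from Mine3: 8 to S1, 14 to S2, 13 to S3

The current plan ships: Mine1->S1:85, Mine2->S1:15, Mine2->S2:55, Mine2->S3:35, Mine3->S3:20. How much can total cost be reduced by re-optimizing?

Current plan cost = 85·16 + 15·9 + 55·14 + 35·3 + 20·13 = €2630.
Optimal plan:
  Mine1 to S2: 55 × €2 = €110
  Mine1 to S3: 30 × €10 = €300
  Mine2 to S1: 80 × €9 = €720
  Mine2 to S3: 25 × €3 = €75
  Mine3 to S1: 20 × €8 = €160
Optimal cost = €1365.
Saving = 2630 − 1365 = €1265.

1265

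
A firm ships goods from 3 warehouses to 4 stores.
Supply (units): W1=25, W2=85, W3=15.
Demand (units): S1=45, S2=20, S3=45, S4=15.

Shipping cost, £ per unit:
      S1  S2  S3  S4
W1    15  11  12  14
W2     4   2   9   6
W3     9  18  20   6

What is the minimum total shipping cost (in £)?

790

One minimum-cost allocation:
  W1–S3: 25 units
  W2–S1: 45 units
  W2–S2: 20 units
  W2–S3: 20 units
  W3–S4: 15 units
Total cost = £790.
(Supply check: W1 ships 25; W2 ships 85; W3 ships 15.)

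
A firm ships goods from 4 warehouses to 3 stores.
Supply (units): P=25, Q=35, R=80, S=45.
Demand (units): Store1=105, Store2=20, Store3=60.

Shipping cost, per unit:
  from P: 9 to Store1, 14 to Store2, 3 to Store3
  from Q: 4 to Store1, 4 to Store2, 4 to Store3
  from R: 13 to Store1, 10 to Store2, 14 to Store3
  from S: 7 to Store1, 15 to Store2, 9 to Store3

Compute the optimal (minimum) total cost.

One minimum-cost allocation:
  P→Store3: 25 units
  Q→Store3: 35 units
  R→Store1: 60 units
  R→Store2: 20 units
  S→Store1: 45 units
Total cost = 1510.

1510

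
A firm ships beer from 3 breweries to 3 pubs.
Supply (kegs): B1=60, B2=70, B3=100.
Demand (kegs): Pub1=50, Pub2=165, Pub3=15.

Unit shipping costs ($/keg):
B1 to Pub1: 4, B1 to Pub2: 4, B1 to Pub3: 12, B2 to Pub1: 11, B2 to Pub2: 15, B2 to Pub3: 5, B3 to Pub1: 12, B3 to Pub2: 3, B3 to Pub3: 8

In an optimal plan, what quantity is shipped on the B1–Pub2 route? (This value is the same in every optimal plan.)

60

The minimum-cost plan:
  B1→Pub2: 60 × $4 = $240
  B2→Pub1: 50 × $11 = $550
  B2→Pub2: 5 × $15 = $75
  B2→Pub3: 15 × $5 = $75
  B3→Pub2: 100 × $3 = $300
Total cost = $1240.
So B1→Pub2 carries 60 kegs.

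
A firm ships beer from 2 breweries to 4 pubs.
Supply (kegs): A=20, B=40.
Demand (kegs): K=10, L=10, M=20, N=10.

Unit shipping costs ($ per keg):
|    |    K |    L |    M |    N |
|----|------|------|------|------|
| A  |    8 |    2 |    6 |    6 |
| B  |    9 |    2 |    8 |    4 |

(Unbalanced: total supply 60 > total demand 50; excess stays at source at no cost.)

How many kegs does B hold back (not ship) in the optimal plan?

10

Minimum-cost shipments:
  A to M: 20 × $6 = $120
  B to K: 10 × $9 = $90
  B to L: 10 × $2 = $20
  B to N: 10 × $4 = $40
Total cost = $270.
B ships 30 of its 40, leaving 10.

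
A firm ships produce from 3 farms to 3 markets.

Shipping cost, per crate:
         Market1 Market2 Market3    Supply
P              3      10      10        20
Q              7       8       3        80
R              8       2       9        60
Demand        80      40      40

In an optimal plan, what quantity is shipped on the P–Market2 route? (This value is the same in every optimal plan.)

The minimum-cost plan:
  P->Market1: 20 × 3 = 60
  Q->Market1: 40 × 7 = 280
  Q->Market3: 40 × 3 = 120
  R->Market1: 20 × 8 = 160
  R->Market2: 40 × 2 = 80
Total cost = 700.
The route P→Market2 is not used.

0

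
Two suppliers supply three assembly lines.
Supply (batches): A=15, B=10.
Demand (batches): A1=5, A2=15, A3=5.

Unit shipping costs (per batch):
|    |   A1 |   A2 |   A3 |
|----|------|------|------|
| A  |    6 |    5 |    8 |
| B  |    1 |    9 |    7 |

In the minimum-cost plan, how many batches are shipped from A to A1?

Solving gives:
  A to A2: 15 × 5 = 75
  B to A1: 5 × 1 = 5
  B to A3: 5 × 7 = 35
Total cost = 115.
The route A→A1 is not used.

0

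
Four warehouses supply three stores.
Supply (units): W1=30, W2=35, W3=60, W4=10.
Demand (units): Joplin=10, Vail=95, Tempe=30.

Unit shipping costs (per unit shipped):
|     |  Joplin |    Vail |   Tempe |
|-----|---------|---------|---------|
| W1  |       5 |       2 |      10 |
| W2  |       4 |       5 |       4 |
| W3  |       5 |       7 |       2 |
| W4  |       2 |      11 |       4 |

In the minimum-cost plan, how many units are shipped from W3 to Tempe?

The minimum-cost plan:
  W1->Vail: 30 × 2 = 60
  W2->Vail: 35 × 5 = 175
  W3->Vail: 30 × 7 = 210
  W3->Tempe: 30 × 2 = 60
  W4->Joplin: 10 × 2 = 20
Total cost = 525.
So W3→Tempe carries 30 units.

30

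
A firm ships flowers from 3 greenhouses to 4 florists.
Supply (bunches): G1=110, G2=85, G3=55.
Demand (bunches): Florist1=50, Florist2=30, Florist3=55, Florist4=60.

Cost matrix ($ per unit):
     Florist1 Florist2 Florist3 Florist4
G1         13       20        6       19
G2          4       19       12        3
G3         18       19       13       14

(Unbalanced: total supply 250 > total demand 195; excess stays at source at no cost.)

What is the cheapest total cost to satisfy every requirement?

Optimal allocation:
  G1–Florist1: 25 bunches
  G1–Florist3: 55 bunches
  G2–Florist1: 25 bunches
  G2–Florist4: 60 bunches
  G3–Florist2: 30 bunches
Total cost = $1505.

1505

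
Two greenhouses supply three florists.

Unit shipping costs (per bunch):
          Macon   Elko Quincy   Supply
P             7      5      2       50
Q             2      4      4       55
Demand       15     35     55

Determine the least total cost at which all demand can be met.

290

An optimal shipping plan:
  P->Quincy: 50 bunches
  Q->Macon: 15 bunches
  Q->Elko: 35 bunches
  Q->Quincy: 5 bunches
Total cost = 290.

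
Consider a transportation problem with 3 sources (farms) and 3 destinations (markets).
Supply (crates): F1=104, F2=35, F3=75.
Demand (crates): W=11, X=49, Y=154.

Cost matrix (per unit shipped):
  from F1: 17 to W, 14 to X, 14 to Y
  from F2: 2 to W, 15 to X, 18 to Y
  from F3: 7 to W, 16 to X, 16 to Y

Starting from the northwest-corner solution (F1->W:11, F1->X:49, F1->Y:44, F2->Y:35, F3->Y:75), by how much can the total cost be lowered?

Current plan cost = 11·17 + 49·14 + 44·14 + 35·18 + 75·16 = 3319.
Optimal plan:
  F1->Y: 104 × 14 = 1456
  F2->W: 11 × 2 = 22
  F2->X: 24 × 15 = 360
  F3->X: 25 × 16 = 400
  F3->Y: 50 × 16 = 800
Optimal cost = 3038.
Saving = 3319 − 3038 = 281.

281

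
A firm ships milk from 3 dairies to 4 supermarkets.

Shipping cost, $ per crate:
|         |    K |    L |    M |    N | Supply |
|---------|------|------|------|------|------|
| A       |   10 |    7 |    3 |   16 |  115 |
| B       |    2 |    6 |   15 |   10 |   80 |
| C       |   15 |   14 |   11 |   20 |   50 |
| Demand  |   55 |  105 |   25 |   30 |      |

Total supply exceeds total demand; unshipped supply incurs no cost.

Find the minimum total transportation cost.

A cheapest plan:
  A->L: 90 × $7 = $630
  A->M: 25 × $3 = $75
  B->K: 55 × $2 = $110
  B->N: 25 × $10 = $250
  C->L: 15 × $14 = $210
  C->N: 5 × $20 = $100
Total = 630 + 75 + 110 + 250 + 210 + 100 = $1375.

1375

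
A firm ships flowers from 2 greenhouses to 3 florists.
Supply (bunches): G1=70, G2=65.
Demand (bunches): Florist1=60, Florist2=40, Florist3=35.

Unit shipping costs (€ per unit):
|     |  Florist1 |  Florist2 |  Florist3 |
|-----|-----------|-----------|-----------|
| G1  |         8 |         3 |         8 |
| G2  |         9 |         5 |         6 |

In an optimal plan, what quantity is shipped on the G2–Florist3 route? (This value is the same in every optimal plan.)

35

The minimum-cost plan:
  G1->Florist1: 30 bunches
  G1->Florist2: 40 bunches
  G2->Florist1: 30 bunches
  G2->Florist3: 35 bunches
Total cost = €840.
So G2→Florist3 carries 35 bunches.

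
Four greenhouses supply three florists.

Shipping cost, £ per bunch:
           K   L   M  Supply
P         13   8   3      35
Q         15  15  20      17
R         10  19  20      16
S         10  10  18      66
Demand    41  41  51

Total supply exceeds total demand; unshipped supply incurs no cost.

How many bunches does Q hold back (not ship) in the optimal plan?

1

Minimum-cost shipments:
  P–M: 35 × £3 = £105
  Q–M: 16 × £20 = £320
  R–K: 16 × £10 = £160
  S–K: 25 × £10 = £250
  S–L: 41 × £10 = £410
Total cost = £1245.
Q ships 16 of its 17, leaving 1.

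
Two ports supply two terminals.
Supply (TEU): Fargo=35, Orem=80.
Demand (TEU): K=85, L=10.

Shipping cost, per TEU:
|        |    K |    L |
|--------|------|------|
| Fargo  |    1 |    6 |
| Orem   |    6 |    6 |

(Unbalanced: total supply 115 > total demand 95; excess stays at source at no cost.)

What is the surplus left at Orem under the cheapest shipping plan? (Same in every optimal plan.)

20

Minimum-cost shipments:
  Fargo->K: 35 TEU
  Orem->K: 50 TEU
  Orem->L: 10 TEU
Total cost = 395.
Orem ships 60 of its 80, leaving 20.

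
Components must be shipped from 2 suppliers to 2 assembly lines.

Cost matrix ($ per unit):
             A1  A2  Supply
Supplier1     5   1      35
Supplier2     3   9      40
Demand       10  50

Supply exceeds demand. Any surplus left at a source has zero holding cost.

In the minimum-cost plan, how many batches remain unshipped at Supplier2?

15

Minimum-cost shipments:
  Supplier1 to A2: 35 × $1 = $35
  Supplier2 to A1: 10 × $3 = $30
  Supplier2 to A2: 15 × $9 = $135
Total cost = $200.
Supplier2 ships 25 of its 40, leaving 15.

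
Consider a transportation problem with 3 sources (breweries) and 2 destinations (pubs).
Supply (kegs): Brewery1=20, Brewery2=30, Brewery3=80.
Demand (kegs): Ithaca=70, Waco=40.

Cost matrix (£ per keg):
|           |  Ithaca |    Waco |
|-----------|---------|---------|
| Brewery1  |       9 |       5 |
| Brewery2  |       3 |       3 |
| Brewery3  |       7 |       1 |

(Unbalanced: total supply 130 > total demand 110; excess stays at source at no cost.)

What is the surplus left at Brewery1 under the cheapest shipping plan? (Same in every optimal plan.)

Minimum-cost shipments:
  Brewery2 to Ithaca: 30 kegs
  Brewery3 to Ithaca: 40 kegs
  Brewery3 to Waco: 40 kegs
Total cost = £410.
Brewery1 ships 0 of its 20, leaving 20.

20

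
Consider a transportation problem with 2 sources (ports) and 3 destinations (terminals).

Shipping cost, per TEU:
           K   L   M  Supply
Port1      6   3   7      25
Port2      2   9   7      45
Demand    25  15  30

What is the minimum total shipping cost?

One minimum-cost allocation:
  Port1 to L: 15 × 3 = 45
  Port1 to M: 10 × 7 = 70
  Port2 to K: 25 × 2 = 50
  Port2 to M: 20 × 7 = 140
Total = 45 + 70 + 50 + 140 = 305.

305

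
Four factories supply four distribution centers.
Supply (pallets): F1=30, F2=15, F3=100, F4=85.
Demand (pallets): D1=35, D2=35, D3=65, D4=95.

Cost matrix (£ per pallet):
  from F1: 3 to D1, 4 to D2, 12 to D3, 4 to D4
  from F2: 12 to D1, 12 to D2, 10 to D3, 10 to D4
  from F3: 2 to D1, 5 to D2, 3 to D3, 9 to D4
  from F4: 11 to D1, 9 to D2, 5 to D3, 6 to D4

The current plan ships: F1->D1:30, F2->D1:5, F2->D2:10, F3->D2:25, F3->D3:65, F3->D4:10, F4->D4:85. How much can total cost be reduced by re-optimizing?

140

Current plan cost = 30·3 + 5·12 + 10·12 + 25·5 + 65·3 + 10·9 + 85·6 = £1190.
Optimal plan:
  F1 to D2: 30 × £4 = £120
  F2 to D4: 15 × £10 = £150
  F3 to D1: 35 × £2 = £70
  F3 to D2: 5 × £5 = £25
  F3 to D3: 60 × £3 = £180
  F4 to D3: 5 × £5 = £25
  F4 to D4: 80 × £6 = £480
Optimal cost = £1050.
Saving = 1190 − 1050 = £140.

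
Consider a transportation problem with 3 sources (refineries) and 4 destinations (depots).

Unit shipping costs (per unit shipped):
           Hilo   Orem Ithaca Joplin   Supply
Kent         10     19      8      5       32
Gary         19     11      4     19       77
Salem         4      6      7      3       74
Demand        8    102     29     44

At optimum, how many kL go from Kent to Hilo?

Optimal shipments:
  Kent to Joplin: 32 × 5 = 160
  Gary to Orem: 48 × 11 = 528
  Gary to Ithaca: 29 × 4 = 116
  Salem to Hilo: 8 × 4 = 32
  Salem to Orem: 54 × 6 = 324
  Salem to Joplin: 12 × 3 = 36
Total cost = 1196.
The route Kent→Hilo is not used.

0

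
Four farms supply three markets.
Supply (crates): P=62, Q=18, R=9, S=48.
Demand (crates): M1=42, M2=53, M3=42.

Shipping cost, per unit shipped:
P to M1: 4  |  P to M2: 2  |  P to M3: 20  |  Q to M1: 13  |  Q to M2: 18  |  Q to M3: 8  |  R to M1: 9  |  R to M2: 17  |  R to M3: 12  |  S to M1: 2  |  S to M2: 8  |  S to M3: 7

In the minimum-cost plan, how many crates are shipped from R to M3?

The minimum-cost plan:
  P→M1: 9 × 4 = 36
  P→M2: 53 × 2 = 106
  Q→M3: 18 × 8 = 144
  R→M3: 9 × 12 = 108
  S→M1: 33 × 2 = 66
  S→M3: 15 × 7 = 105
Total cost = 565.
So R→M3 carries 9 crates.

9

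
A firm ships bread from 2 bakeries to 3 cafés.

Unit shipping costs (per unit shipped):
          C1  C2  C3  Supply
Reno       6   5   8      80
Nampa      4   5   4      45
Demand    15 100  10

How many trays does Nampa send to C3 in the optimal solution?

10

Solving gives:
  Reno->C2: 80 × 5 = 400
  Nampa->C1: 15 × 4 = 60
  Nampa->C2: 20 × 5 = 100
  Nampa->C3: 10 × 4 = 40
Total cost = 600.
So Nampa→C3 carries 10 trays.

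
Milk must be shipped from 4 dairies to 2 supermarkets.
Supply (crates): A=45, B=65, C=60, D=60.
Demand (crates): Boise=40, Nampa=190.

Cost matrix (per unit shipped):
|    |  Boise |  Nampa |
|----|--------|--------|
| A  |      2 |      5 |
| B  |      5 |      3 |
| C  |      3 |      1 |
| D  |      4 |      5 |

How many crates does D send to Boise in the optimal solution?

0

The minimum-cost plan:
  A→Boise: 40 × 2 = 80
  A→Nampa: 5 × 5 = 25
  B→Nampa: 65 × 3 = 195
  C→Nampa: 60 × 1 = 60
  D→Nampa: 60 × 5 = 300
Total cost = 660.
The route D→Boise is not used.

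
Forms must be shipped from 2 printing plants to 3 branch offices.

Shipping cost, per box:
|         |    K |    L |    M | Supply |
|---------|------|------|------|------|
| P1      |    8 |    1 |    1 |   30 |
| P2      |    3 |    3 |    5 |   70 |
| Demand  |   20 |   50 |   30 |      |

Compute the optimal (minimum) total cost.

An optimal shipping plan:
  P1–M: 30 boxes
  P2–K: 20 boxes
  P2–L: 50 boxes
Total cost = 240.

240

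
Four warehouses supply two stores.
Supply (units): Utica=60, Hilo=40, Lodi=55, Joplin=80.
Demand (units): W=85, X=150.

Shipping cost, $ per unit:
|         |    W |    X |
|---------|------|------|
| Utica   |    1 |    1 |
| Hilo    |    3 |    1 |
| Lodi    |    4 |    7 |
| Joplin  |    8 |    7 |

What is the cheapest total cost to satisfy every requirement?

880

One minimum-cost allocation:
  Utica->W: 30 units
  Utica->X: 30 units
  Hilo->X: 40 units
  Lodi->W: 55 units
  Joplin->X: 80 units
Total cost = $880.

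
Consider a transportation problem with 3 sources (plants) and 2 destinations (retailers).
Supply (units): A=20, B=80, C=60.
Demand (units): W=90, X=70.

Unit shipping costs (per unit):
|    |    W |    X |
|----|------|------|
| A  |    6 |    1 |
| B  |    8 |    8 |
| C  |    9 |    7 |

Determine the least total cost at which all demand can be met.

1100

Optimal allocation:
  A→X: 20 units
  B→W: 80 units
  C→W: 10 units
  C→X: 50 units
Total cost = 1100.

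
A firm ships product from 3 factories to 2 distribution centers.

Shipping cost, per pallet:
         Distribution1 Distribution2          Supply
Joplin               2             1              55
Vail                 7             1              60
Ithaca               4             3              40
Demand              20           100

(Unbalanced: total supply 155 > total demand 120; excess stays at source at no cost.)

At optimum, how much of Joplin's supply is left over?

Minimum-cost shipments:
  Joplin to Distribution1: 15 pallets
  Joplin to Distribution2: 40 pallets
  Vail to Distribution2: 60 pallets
  Ithaca to Distribution1: 5 pallets
Total cost = 150.
Joplin ships 55 of its 55, leaving 0.

0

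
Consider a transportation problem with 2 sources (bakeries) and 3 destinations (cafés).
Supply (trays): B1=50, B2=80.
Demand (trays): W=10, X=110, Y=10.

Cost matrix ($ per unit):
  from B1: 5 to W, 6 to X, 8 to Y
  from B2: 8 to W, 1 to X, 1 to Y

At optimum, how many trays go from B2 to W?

0

The minimum-cost plan:
  B1→W: 10 × $5 = $50
  B1→X: 40 × $6 = $240
  B2→X: 70 × $1 = $70
  B2→Y: 10 × $1 = $10
Total cost = $370.
The route B2→W is not used.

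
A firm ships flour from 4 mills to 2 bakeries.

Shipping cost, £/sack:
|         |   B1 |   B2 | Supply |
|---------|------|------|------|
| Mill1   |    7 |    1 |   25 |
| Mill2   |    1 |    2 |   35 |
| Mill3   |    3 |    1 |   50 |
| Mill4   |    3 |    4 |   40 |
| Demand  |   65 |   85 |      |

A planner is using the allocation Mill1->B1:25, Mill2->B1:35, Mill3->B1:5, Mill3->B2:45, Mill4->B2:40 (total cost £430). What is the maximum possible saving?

190

Current plan cost = 25·7 + 35·1 + 5·3 + 45·1 + 40·4 = £430.
Optimal plan:
  Mill1–B2: 25 × £1 = £25
  Mill2–B1: 35 × £1 = £35
  Mill3–B2: 50 × £1 = £50
  Mill4–B1: 30 × £3 = £90
  Mill4–B2: 10 × £4 = £40
Optimal cost = £240.
Saving = 430 − 240 = £190.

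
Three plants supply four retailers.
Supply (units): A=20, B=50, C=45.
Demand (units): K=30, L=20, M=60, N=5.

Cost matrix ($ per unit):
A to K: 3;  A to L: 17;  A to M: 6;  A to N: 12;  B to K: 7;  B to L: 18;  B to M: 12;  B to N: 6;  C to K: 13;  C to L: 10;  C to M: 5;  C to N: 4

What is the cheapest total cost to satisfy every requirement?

865

An optimal shipping plan:
  A–M: 20 × $6 = $120
  B–K: 30 × $7 = $210
  B–M: 15 × $12 = $180
  B–N: 5 × $6 = $30
  C–L: 20 × $10 = $200
  C–M: 25 × $5 = $125
Total = 120 + 210 + 180 + 30 + 200 + 125 = $865.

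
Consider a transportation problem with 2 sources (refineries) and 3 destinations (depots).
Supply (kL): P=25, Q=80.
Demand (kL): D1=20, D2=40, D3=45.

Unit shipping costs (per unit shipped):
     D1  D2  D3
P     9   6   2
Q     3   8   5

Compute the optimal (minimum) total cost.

An optimal shipping plan:
  P→D3: 25 kL
  Q→D1: 20 kL
  Q→D2: 40 kL
  Q→D3: 20 kL
Total cost = 530.
(Supply check: P ships 25; Q ships 80.)

530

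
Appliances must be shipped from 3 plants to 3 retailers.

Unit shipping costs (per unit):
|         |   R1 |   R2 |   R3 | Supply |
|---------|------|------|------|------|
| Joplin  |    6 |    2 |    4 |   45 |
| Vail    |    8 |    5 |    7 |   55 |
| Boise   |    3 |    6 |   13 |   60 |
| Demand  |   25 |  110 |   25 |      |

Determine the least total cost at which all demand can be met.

An optimal shipping plan:
  Joplin->R2: 20 × 2 = 40
  Joplin->R3: 25 × 4 = 100
  Vail->R2: 55 × 5 = 275
  Boise->R1: 25 × 3 = 75
  Boise->R2: 35 × 6 = 210
Total = 40 + 100 + 275 + 75 + 210 = 700.
(Supply check: Joplin ships 45; Vail ships 55; Boise ships 60.)

700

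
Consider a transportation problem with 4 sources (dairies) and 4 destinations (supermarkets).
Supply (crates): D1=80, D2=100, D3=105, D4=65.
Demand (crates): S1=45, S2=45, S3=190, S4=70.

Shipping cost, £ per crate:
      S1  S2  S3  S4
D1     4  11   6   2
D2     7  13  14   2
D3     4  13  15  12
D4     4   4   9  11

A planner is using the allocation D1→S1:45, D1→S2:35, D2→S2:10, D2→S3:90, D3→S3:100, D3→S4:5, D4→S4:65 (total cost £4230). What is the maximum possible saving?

1750

Current plan cost = 45·4 + 35·11 + 10·13 + 90·14 + 100·15 + 5·12 + 65·11 = £4230.
Optimal plan:
  D1->S3: 80 crates
  D2->S3: 30 crates
  D2->S4: 70 crates
  D3->S1: 45 crates
  D3->S3: 60 crates
  D4->S2: 45 crates
  D4->S3: 20 crates
Optimal cost = £2480.
Saving = 4230 − 2480 = £1750.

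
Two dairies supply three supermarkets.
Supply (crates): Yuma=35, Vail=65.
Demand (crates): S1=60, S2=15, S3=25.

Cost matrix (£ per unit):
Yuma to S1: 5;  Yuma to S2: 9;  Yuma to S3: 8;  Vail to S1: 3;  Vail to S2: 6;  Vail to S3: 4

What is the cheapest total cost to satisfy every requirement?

440

One minimum-cost allocation:
  Yuma to S1: 35 × £5 = £175
  Vail to S1: 25 × £3 = £75
  Vail to S2: 15 × £6 = £90
  Vail to S3: 25 × £4 = £100
Total = 175 + 75 + 90 + 100 = £440.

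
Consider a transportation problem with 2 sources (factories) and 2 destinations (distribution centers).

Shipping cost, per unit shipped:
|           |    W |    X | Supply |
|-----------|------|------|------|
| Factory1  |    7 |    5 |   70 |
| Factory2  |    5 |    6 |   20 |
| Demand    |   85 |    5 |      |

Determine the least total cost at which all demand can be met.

An optimal shipping plan:
  Factory1→W: 65 × 7 = 455
  Factory1→X: 5 × 5 = 25
  Factory2→W: 20 × 5 = 100
Total = 455 + 25 + 100 = 580.

580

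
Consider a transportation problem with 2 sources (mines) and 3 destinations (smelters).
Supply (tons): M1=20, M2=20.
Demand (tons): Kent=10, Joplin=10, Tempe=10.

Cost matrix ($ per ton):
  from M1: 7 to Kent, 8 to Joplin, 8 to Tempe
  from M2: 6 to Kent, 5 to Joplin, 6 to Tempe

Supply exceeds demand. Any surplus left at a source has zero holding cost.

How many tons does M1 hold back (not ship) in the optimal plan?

An optimal plan:
  M1–Kent: 10 × $7 = $70
  M2–Joplin: 10 × $5 = $50
  M2–Tempe: 10 × $6 = $60
Total cost = $180.
M1 ships 10 of its 20, leaving 10.

10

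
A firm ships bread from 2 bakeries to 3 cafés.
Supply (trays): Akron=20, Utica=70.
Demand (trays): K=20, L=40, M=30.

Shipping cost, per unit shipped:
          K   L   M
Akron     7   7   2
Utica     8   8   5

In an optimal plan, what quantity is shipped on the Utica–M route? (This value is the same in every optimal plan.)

10

Solving gives:
  Akron→M: 20 × 2 = 40
  Utica→K: 20 × 8 = 160
  Utica→L: 40 × 8 = 320
  Utica→M: 10 × 5 = 50
Total cost = 570.
So Utica→M carries 10 trays.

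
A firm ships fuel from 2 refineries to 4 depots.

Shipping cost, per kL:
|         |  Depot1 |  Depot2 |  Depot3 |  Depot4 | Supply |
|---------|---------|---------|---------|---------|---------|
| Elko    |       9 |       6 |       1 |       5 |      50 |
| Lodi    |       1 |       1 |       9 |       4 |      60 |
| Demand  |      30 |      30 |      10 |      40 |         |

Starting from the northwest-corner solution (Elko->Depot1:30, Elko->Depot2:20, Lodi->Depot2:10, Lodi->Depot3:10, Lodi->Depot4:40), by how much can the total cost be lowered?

380

Current plan cost = 30·9 + 20·6 + 10·1 + 10·9 + 40·4 = 650.
Optimal plan:
  Elko->Depot3: 10 kL
  Elko->Depot4: 40 kL
  Lodi->Depot1: 30 kL
  Lodi->Depot2: 30 kL
Optimal cost = 270.
Saving = 650 − 270 = 380.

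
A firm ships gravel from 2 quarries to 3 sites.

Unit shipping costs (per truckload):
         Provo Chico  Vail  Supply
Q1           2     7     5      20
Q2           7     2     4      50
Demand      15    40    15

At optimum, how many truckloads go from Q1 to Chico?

Optimal shipments:
  Q1->Provo: 15 × 2 = 30
  Q1->Vail: 5 × 5 = 25
  Q2->Chico: 40 × 2 = 80
  Q2->Vail: 10 × 4 = 40
Total cost = 175.
The route Q1→Chico is not used.

0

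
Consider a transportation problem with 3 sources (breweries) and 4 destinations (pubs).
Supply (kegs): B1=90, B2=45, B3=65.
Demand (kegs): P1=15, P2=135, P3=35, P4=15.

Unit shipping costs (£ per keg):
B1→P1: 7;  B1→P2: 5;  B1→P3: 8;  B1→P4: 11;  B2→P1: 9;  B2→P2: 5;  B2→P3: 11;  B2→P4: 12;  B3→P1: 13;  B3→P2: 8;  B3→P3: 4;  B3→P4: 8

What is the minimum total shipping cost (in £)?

1085

A cheapest plan:
  B1 to P1: 15 × £7 = £105
  B1 to P2: 75 × £5 = £375
  B2 to P2: 45 × £5 = £225
  B3 to P2: 15 × £8 = £120
  B3 to P3: 35 × £4 = £140
  B3 to P4: 15 × £8 = £120
Total = 105 + 375 + 225 + 120 + 140 + 120 = £1085.
(Supply check: B1 ships 90; B2 ships 45; B3 ships 65.)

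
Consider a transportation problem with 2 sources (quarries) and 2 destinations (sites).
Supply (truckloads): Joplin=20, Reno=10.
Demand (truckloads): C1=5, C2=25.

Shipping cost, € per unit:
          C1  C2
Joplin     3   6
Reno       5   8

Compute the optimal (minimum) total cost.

A cheapest plan:
  Joplin->C2: 20 × €6 = €120
  Reno->C1: 5 × €5 = €25
  Reno->C2: 5 × €8 = €40
Total = 120 + 25 + 40 = €185.

185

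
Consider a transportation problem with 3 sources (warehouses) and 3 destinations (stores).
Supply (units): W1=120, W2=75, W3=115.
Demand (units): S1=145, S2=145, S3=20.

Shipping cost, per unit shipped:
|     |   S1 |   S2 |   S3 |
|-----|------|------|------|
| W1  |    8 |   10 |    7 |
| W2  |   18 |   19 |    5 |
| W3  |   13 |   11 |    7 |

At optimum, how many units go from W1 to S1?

120

Optimal shipments:
  W1->S1: 120 units
  W2->S1: 25 units
  W2->S2: 30 units
  W2->S3: 20 units
  W3->S2: 115 units
Total cost = 3345.
So W1→S1 carries 120 units.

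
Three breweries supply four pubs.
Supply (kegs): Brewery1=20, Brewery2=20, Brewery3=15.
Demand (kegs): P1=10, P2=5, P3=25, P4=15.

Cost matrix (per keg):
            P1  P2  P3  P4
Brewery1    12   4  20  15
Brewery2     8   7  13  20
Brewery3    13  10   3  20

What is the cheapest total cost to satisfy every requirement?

500

One minimum-cost allocation:
  Brewery1->P2: 5 × 4 = 20
  Brewery1->P4: 15 × 15 = 225
  Brewery2->P1: 10 × 8 = 80
  Brewery2->P3: 10 × 13 = 130
  Brewery3->P3: 15 × 3 = 45
Total = 20 + 225 + 80 + 130 + 45 = 500.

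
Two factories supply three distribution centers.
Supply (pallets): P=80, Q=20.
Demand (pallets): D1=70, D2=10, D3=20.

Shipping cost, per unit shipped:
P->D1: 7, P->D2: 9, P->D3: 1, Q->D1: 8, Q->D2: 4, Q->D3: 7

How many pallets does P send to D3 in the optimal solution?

The minimum-cost plan:
  P–D1: 60 × 7 = 420
  P–D3: 20 × 1 = 20
  Q–D1: 10 × 8 = 80
  Q–D2: 10 × 4 = 40
Total cost = 560.
So P→D3 carries 20 pallets.

20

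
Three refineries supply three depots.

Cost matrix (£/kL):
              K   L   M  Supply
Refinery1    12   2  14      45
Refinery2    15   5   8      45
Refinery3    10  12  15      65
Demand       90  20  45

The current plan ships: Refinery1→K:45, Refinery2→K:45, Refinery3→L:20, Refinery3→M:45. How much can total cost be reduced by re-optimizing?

780

Current plan cost = 45·12 + 45·15 + 20·12 + 45·15 = £2130.
Optimal plan:
  Refinery1→K: 25 kL
  Refinery1→L: 20 kL
  Refinery2→M: 45 kL
  Refinery3→K: 65 kL
Optimal cost = £1350.
Saving = 2130 − 1350 = £780.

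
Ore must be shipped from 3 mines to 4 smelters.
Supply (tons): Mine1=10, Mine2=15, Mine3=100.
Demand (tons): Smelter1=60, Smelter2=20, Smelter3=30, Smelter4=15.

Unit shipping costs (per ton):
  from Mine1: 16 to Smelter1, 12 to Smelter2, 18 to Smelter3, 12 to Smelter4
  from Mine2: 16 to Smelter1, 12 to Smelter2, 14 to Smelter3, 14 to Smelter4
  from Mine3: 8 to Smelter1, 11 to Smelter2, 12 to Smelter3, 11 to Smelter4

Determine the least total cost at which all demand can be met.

A cheapest plan:
  Mine1→Smelter2: 5 × 12 = 60
  Mine1→Smelter4: 5 × 12 = 60
  Mine2→Smelter2: 15 × 12 = 180
  Mine3→Smelter1: 60 × 8 = 480
  Mine3→Smelter3: 30 × 12 = 360
  Mine3→Smelter4: 10 × 11 = 110
Total = 60 + 60 + 180 + 480 + 360 + 110 = 1250.
(Supply check: Mine1 ships 10; Mine2 ships 15; Mine3 ships 100.)

1250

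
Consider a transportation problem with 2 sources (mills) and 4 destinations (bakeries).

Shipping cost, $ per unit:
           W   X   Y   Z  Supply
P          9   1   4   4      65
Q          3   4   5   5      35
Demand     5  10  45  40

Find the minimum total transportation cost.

Optimal allocation:
  P→X: 10 sacks
  P→Y: 15 sacks
  P→Z: 40 sacks
  Q→W: 5 sacks
  Q→Y: 30 sacks
Total cost = $395.

395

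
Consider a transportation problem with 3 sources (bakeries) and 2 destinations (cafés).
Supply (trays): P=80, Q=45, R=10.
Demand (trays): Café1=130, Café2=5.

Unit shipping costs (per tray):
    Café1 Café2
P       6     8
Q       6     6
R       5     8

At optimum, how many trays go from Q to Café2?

5

Solving gives:
  P->Café1: 80 × 6 = 480
  Q->Café1: 40 × 6 = 240
  Q->Café2: 5 × 6 = 30
  R->Café1: 10 × 5 = 50
Total cost = 800.
So Q→Café2 carries 5 trays.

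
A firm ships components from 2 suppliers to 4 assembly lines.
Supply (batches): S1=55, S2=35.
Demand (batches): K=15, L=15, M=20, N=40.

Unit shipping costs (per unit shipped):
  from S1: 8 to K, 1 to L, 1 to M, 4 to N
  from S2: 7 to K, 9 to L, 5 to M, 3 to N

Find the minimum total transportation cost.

A cheapest plan:
  S1→K: 15 × 8 = 120
  S1→L: 15 × 1 = 15
  S1→M: 20 × 1 = 20
  S1→N: 5 × 4 = 20
  S2→N: 35 × 3 = 105
Total = 120 + 15 + 20 + 20 + 105 = 280.

280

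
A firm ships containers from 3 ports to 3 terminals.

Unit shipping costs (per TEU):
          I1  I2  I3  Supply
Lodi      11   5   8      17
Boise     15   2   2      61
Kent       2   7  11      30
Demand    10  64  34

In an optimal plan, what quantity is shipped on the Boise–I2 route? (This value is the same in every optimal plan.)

27

Optimal shipments:
  Lodi->I2: 17 TEU
  Boise->I2: 27 TEU
  Boise->I3: 34 TEU
  Kent->I1: 10 TEU
  Kent->I2: 20 TEU
Total cost = 367.
So Boise→I2 carries 27 TEU.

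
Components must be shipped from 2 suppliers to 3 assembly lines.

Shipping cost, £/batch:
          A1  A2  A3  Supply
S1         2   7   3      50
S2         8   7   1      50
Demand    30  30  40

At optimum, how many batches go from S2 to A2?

The minimum-cost plan:
  S1 to A1: 30 × £2 = £60
  S1 to A2: 20 × £7 = £140
  S2 to A2: 10 × £7 = £70
  S2 to A3: 40 × £1 = £40
Total cost = £310.
So S2→A2 carries 10 batches.

10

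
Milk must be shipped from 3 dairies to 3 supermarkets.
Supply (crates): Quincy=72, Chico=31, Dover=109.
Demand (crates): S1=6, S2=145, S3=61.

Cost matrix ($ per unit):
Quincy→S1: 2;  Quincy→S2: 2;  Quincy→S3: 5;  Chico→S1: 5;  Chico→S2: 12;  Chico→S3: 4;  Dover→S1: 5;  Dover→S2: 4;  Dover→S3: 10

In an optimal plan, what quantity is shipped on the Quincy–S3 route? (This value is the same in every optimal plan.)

Optimal shipments:
  Quincy to S1: 6 × $2 = $12
  Quincy to S2: 36 × $2 = $72
  Quincy to S3: 30 × $5 = $150
  Chico to S3: 31 × $4 = $124
  Dover to S2: 109 × $4 = $436
Total cost = $794.
So Quincy→S3 carries 30 crates.

30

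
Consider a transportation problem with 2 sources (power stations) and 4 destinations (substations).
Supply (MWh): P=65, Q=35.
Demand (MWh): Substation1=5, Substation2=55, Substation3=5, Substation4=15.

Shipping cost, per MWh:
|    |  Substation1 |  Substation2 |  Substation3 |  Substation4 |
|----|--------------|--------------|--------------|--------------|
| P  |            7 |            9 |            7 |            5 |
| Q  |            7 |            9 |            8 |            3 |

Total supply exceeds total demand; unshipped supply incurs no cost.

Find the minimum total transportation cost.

A cheapest plan:
  P->Substation1: 5 MWh
  P->Substation2: 35 MWh
  P->Substation3: 5 MWh
  Q->Substation2: 20 MWh
  Q->Substation4: 15 MWh
Total cost = 610.

610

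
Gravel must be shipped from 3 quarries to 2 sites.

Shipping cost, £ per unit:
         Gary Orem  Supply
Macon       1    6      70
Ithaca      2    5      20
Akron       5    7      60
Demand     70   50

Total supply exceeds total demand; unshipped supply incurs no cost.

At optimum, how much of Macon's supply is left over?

An optimal plan:
  Macon to Gary: 70 truckloads
  Ithaca to Orem: 20 truckloads
  Akron to Orem: 30 truckloads
Total cost = £380.
Macon ships 70 of its 70, leaving 0.

0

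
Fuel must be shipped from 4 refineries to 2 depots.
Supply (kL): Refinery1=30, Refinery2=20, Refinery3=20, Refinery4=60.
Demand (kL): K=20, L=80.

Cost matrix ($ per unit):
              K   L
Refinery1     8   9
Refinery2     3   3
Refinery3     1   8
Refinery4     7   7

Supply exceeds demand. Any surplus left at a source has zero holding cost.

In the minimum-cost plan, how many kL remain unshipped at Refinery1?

30

An optimal plan:
  Refinery2 to L: 20 × $3 = $60
  Refinery3 to K: 20 × $1 = $20
  Refinery4 to L: 60 × $7 = $420
Total cost = $500.
Refinery1 ships 0 of its 30, leaving 30.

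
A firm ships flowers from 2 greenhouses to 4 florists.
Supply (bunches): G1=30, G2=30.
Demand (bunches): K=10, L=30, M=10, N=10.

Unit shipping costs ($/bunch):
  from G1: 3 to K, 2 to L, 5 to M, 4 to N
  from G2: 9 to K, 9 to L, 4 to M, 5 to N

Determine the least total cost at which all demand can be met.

A cheapest plan:
  G1->L: 30 × $2 = $60
  G2->K: 10 × $9 = $90
  G2->M: 10 × $4 = $40
  G2->N: 10 × $5 = $50
Total = 60 + 90 + 40 + 50 = $240.

240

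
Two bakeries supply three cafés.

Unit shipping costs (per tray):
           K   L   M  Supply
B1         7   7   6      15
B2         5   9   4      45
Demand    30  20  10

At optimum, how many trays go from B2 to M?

Solving gives:
  B1 to L: 15 × 7 = 105
  B2 to K: 30 × 5 = 150
  B2 to L: 5 × 9 = 45
  B2 to M: 10 × 4 = 40
Total cost = 340.
So B2→M carries 10 trays.

10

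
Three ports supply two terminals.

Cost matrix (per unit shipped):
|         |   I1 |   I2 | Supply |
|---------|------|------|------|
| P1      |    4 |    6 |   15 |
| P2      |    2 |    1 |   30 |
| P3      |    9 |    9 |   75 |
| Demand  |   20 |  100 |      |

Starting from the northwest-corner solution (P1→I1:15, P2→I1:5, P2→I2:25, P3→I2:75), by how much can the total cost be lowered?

Current plan cost = 15·4 + 5·2 + 25·1 + 75·9 = 770.
Optimal plan:
  P1→I1: 15 × 4 = 60
  P2→I2: 30 × 1 = 30
  P3→I1: 5 × 9 = 45
  P3→I2: 70 × 9 = 630
Optimal cost = 765.
Saving = 770 − 765 = 5.

5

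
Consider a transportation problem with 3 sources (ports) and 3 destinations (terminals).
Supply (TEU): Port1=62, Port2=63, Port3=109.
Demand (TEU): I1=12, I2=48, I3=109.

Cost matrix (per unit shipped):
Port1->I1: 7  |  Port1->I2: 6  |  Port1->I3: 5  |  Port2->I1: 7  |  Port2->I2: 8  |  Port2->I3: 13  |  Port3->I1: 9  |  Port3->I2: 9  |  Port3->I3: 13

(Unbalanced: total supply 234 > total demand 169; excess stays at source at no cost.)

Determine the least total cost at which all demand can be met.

1389

An optimal shipping plan:
  Port1→I3: 62 × 5 = 310
  Port2→I1: 12 × 7 = 84
  Port2→I2: 48 × 8 = 384
  Port2→I3: 3 × 13 = 39
  Port3→I3: 44 × 13 = 572
Total = 310 + 84 + 384 + 39 + 572 = 1389.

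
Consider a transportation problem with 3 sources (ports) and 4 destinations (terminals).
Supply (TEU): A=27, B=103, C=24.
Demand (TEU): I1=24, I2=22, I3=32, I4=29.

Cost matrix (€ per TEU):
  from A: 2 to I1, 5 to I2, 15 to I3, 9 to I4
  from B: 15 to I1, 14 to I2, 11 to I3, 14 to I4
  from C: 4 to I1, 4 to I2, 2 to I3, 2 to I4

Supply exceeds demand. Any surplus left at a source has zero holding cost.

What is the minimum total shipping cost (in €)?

799

A cheapest plan:
  A→I1: 24 TEU
  A→I2: 3 TEU
  B→I2: 19 TEU
  B→I3: 32 TEU
  B→I4: 5 TEU
  C→I4: 24 TEU
Total cost = €799.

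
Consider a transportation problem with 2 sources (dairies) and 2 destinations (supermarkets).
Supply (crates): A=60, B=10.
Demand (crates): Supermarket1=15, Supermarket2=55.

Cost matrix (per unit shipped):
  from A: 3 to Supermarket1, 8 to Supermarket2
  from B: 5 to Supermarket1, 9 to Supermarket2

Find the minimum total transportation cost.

495

An optimal shipping plan:
  A–Supermarket1: 15 crates
  A–Supermarket2: 45 crates
  B–Supermarket2: 10 crates
Total cost = 495.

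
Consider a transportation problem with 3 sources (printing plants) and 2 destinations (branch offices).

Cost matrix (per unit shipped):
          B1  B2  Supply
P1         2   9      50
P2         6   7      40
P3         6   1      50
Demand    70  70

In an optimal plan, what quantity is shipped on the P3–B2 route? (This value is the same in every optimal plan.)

50

Solving gives:
  P1→B1: 50 × 2 = 100
  P2→B1: 20 × 6 = 120
  P2→B2: 20 × 7 = 140
  P3→B2: 50 × 1 = 50
Total cost = 410.
So P3→B2 carries 50 boxes.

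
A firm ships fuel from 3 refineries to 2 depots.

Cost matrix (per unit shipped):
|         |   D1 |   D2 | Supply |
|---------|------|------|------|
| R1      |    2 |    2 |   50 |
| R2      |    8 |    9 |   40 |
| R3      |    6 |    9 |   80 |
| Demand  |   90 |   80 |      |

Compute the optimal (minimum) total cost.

A cheapest plan:
  R1 to D2: 50 × 2 = 100
  R2 to D1: 10 × 8 = 80
  R2 to D2: 30 × 9 = 270
  R3 to D1: 80 × 6 = 480
Total = 100 + 80 + 270 + 480 = 930.
(Supply check: R1 ships 50; R2 ships 40; R3 ships 80.)

930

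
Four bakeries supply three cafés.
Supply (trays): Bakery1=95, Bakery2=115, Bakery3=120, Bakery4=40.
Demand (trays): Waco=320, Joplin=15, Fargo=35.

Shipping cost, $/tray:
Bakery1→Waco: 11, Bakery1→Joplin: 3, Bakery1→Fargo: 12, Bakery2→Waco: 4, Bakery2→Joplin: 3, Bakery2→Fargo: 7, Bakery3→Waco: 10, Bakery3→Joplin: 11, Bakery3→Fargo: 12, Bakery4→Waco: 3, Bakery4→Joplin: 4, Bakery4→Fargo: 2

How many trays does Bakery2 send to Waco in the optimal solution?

The minimum-cost plan:
  Bakery1->Waco: 80 × $11 = $880
  Bakery1->Joplin: 15 × $3 = $45
  Bakery2->Waco: 115 × $4 = $460
  Bakery3->Waco: 120 × $10 = $1200
  Bakery4->Waco: 5 × $3 = $15
  Bakery4->Fargo: 35 × $2 = $70
Total cost = $2670.
So Bakery2→Waco carries 115 trays.

115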